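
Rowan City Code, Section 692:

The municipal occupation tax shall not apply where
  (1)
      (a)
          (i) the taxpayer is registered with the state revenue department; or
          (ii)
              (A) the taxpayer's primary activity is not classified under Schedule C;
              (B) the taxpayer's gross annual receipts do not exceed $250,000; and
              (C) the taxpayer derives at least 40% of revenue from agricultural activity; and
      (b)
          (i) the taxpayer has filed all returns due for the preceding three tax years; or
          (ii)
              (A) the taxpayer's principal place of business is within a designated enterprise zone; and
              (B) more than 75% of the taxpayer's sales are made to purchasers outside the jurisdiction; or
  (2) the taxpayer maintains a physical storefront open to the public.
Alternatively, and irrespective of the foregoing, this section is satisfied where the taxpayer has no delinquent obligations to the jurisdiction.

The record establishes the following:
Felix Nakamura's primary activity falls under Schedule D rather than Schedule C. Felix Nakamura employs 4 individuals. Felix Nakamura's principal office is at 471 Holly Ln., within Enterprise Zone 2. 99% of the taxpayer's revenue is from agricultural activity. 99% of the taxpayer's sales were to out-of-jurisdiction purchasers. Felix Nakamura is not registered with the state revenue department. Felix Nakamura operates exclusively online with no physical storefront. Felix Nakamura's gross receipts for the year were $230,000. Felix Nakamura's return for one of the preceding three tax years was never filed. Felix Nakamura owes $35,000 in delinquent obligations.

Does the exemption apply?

(i) state-registered — fails.
(A) not (Schedule C activity) — satisfied.
(B) receipts ≤ $250,000 — met.
(C) ≥40% agricultural — holds.
(ii): T AND T AND T → true.
(a): F OR T → true.
(i) returns current — not satisfied.
(A) in enterprise zone — met.
(B) >75% out-of-jur. sales — satisfied.
(ii) = T AND T = true.
(b): F OR T → true.
So (1) is satisfied (T AND T).
(2) has storefront — not satisfied.
So Overall is satisfied (T OR F).
Exception (no delinquency) — not satisfied.
Result: main true OR exception false → true.

Yes — exempt.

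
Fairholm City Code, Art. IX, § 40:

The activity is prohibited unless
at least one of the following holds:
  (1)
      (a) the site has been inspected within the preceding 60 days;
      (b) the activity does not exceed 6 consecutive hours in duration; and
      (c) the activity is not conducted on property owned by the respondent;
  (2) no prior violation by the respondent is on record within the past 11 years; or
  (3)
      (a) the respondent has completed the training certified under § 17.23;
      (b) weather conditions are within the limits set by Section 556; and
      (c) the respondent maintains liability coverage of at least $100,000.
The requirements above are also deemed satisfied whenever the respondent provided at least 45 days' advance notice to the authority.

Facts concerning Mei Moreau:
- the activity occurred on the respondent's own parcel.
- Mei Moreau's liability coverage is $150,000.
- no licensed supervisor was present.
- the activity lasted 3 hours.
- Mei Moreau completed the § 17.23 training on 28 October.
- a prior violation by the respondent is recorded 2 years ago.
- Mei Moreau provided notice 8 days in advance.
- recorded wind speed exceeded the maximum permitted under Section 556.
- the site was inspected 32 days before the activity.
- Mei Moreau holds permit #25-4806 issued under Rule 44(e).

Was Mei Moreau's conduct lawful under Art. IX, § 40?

No — unlawful.

(a) site inspected — satisfied.
(b) ≤ 6 hrs duration — holds.
(c) not (own property) — not satisfied.
(1) = T AND T AND F = false.
(2) no prior violation — not met.
(a) training certified — satisfied.
(b) weather ok — not satisfied.
(c) coverage ≥ $100,000 — met.
So (3) is not satisfied (T AND F AND T).
Overall = F OR F OR F = false.
Exception (≥45 days' notice) — not satisfied.
Result: main false OR exception false → false.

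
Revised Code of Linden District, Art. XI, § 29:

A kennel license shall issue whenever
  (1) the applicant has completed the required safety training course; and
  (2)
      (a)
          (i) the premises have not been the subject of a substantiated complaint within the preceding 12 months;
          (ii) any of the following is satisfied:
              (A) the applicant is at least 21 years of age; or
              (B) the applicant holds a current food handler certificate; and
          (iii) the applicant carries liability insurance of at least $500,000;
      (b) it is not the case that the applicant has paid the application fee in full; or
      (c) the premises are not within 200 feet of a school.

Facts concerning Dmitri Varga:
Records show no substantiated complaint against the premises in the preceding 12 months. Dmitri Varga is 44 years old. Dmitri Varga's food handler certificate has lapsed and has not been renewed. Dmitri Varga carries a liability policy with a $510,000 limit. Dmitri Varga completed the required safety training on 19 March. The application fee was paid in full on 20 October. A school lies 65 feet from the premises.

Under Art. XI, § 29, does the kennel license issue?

(1) safety training — met.
(i) no complaint in 12 mo. — satisfied.
(A) age ≥ 21 — met.
(B) food handler cert. — not satisfied.
(ii): T OR F → true.
(iii) insurance ≥ $500,000 — satisfied.
(a): T AND T AND T → true.
(b) not (fee paid) — fails.
(c) ≥200 ft from school — fails.
(2): T OR F OR F → true.
Overall: T AND T → true.

Yes — granted.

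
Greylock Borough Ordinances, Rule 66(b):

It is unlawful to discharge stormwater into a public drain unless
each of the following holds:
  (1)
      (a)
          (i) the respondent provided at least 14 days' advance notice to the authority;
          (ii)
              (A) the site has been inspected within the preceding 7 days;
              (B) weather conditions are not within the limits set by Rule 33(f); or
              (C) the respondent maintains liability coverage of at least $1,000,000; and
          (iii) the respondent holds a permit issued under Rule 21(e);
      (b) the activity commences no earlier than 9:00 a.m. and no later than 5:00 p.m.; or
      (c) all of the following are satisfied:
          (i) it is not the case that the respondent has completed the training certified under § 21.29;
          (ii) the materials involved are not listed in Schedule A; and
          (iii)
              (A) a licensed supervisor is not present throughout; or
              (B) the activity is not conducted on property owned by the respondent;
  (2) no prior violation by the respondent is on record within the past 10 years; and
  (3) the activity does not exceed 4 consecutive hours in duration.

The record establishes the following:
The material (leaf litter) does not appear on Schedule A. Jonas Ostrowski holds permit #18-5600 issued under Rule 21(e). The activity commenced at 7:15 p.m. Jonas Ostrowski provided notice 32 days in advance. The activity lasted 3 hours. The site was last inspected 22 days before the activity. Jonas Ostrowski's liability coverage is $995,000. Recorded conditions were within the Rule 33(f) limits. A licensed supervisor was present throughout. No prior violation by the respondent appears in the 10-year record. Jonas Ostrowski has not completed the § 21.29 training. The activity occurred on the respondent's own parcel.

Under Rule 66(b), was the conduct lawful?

(i) ≥14 days' notice — met.
(A) site inspected — not satisfied.
(B) not (weather ok) — not met.
(C) coverage ≥ $1,000,000 — fails.
(ii): F OR F OR F → false.
(iii) holds permit — satisfied.
(a): T AND F AND T → false.
(b) start within hours — not met.
(i) not (training certified) — holds.
(ii) not (Schedule A material) — met.
(A) not (supervisor present) — not met.
(B) not (own property) — not satisfied.
(iii): F OR F → false.
So (c) is not satisfied (T AND T AND F).
(1) = F OR F OR F = false.
(2) no prior violation — met.
(3) ≤ 4 hrs duration — met.
So Overall is not satisfied (F AND T AND T).

No — unlawful.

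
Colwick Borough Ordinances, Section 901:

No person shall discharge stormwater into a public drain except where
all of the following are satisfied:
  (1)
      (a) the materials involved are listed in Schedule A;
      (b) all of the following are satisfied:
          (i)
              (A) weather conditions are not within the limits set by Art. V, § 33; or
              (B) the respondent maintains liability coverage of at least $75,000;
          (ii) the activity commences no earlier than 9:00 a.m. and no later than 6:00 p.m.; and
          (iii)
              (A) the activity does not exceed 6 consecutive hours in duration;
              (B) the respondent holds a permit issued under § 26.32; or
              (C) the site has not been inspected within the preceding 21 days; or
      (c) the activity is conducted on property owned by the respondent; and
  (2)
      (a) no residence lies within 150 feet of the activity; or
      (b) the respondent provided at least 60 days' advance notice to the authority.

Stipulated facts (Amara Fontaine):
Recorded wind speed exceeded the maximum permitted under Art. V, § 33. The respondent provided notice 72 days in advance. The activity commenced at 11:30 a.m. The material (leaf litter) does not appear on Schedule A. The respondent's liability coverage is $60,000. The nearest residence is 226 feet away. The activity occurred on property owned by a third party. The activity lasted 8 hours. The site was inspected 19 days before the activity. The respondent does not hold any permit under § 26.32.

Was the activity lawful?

No — unlawful.

(a) Schedule A material — not satisfied.
(A) not (weather ok) — satisfied.
(B) coverage ≥ $75,000 — not satisfied.
(i): T OR F → true.
(ii) start within hours — met.
(A) ≤ 6 hrs duration — not met.
(B) holds permit — not met.
(C) not (site inspected) — not met.
(iii) = F OR F OR F = false.
So (b) is not satisfied (T AND T AND F).
(c) own property — not met.
So (1) is not satisfied (F OR F OR F).
(a) no residence in 150 ft — met.
(b) ≥60 days' notice — satisfied.
So (2) is satisfied (T OR T).
Overall: F AND T → false.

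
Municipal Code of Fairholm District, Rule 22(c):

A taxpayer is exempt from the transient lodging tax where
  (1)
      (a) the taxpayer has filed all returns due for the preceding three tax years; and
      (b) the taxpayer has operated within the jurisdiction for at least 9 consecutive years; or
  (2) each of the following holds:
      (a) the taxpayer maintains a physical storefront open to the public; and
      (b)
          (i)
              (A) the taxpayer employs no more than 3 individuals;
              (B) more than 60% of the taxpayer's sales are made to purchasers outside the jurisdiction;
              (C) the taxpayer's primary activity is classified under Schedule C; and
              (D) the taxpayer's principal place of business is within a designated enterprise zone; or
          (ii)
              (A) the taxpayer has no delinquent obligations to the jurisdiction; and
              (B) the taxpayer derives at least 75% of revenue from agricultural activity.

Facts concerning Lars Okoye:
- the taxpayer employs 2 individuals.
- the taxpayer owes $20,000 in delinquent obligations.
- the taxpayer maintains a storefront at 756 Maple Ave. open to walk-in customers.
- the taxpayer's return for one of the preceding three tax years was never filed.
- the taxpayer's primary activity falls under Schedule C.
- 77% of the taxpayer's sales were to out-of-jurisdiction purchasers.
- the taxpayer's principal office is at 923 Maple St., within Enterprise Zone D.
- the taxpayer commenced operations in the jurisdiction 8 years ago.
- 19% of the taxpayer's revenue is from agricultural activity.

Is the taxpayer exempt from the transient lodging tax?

Yes — exempt.

(a) returns current — fails.
(b) ≥ 9 yrs in jurisdiction — not met.
(1) = F AND F = false.
(a) has storefront — holds.
(A) ≤ 3 employees — met.
(B) >60% out-of-jur. sales — satisfied.
(C) Schedule C activity — satisfied.
(D) in enterprise zone — holds.
(i) = T AND T AND T AND T = true.
(A) no delinquency — fails.
(B) ≥75% agricultural — fails.
(ii) = F AND F = false.
(b) = T OR F = true.
(2) = T AND T = true.
Overall = F OR T = true.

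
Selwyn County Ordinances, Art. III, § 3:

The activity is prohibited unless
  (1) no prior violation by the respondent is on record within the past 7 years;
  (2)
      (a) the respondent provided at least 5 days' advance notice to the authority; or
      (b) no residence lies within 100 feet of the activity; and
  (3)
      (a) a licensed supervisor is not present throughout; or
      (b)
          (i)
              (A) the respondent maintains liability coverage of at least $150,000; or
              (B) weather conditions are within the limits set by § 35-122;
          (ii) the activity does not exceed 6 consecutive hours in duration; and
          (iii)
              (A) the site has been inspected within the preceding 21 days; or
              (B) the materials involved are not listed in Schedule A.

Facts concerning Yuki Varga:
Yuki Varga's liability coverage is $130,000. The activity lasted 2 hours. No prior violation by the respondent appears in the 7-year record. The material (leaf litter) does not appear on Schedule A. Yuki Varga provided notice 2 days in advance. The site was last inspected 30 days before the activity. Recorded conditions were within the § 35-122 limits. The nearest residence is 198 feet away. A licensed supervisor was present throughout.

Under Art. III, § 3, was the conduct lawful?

(1) no prior violation — holds.
(a) ≥5 days' notice — fails.
(b) no residence in 100 ft — holds.
So (2) is satisfied (F OR T).
(a) not (supervisor present) — not met.
(A) coverage ≥ $150,000 — not satisfied.
(B) weather ok — satisfied.
(i) = F OR T = true.
(ii) ≤ 6 hrs duration — satisfied.
(A) site inspected — fails.
(B) not (Schedule A material) — satisfied.
(iii) = F OR T = true.
(b): T AND T AND T → true.
So (3) is satisfied (F OR T).
So Overall is satisfied (T AND T AND T).

Yes — lawful.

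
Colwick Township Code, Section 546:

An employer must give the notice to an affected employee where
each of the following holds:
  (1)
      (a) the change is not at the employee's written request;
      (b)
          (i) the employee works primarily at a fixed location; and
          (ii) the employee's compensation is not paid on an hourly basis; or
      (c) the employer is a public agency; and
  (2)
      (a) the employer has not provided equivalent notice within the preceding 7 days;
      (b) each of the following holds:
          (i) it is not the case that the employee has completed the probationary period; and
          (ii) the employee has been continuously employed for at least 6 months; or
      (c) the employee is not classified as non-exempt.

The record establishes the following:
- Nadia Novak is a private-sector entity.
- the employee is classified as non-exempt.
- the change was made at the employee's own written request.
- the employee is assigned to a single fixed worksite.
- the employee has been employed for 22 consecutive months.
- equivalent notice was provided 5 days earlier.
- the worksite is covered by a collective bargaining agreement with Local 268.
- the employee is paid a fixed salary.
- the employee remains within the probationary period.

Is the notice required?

(a) not employee-requested — fails.
(i) fixed location — holds.
(ii) not (hourly-paid) — holds.
(b) = T AND T = true.
(c) public agency — not met.
(1) = F OR T OR F = true.
(a) no recent notice — not satisfied.
(i) not (past probation) — satisfied.
(ii) tenure ≥ 6 mo. — holds.
So (b) is satisfied (T AND T).
(c) not (non-exempt) — fails.
(2): F OR T OR F → true.
Overall = T AND T = true.

Yes — required.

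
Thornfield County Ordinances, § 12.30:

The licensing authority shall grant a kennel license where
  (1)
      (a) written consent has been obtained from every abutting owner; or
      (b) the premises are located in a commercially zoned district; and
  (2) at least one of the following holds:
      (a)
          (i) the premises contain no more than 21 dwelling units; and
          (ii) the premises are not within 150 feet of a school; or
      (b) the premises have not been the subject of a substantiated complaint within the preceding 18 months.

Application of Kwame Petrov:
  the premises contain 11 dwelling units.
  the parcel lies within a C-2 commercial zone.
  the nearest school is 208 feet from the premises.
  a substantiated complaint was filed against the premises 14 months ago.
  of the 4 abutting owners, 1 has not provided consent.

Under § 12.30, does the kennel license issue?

Yes — granted.

(a) all abutters consent — not satisfied.
(b) commercially zoned — met.
(1): F OR T → true.
(i) ≤ 21 units — satisfied.
(ii) ≥150 ft from school — holds.
(a) = T AND T = true.
(b) no complaint in 18 mo. — not satisfied.
(2): T OR F → true.
So Overall is satisfied (T AND T).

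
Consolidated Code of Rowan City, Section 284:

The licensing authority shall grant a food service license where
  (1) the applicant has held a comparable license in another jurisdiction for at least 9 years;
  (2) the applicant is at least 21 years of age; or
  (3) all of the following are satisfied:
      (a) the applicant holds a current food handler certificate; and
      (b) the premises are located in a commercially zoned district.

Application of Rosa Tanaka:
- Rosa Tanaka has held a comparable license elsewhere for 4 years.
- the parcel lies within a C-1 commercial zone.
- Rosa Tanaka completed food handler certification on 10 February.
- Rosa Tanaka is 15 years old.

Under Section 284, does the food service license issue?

Yes — granted.

(1) prior license ≥ 9 yr — not satisfied.
(2) age ≥ 21 — fails.
(a) food handler cert. — met.
(b) commercially zoned — holds.
So (3) is satisfied (T AND T).
Overall = F OR F OR T = true.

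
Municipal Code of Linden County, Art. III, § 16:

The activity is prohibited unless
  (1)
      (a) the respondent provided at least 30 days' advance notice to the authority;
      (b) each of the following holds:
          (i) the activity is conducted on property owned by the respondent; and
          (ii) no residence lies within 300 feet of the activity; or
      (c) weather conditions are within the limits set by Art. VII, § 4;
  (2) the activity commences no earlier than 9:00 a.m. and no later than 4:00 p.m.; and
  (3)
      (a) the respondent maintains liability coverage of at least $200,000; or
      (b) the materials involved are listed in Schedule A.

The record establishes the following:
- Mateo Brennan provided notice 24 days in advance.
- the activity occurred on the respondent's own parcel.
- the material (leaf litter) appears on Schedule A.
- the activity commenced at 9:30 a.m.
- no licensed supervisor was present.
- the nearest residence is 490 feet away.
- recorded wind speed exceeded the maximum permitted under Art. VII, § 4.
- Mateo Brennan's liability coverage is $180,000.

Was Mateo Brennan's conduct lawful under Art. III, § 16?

Yes — lawful.

(a) ≥30 days' notice — fails.
(i) own property — satisfied.
(ii) no residence in 300 ft — satisfied.
(b) = T AND T = true.
(c) weather ok — not satisfied.
(1) = F OR T OR F = true.
(2) start within hours — met.
(a) coverage ≥ $200,000 — not met.
(b) Schedule A material — met.
So (3) is satisfied (F OR T).
Overall = T AND T AND T = true.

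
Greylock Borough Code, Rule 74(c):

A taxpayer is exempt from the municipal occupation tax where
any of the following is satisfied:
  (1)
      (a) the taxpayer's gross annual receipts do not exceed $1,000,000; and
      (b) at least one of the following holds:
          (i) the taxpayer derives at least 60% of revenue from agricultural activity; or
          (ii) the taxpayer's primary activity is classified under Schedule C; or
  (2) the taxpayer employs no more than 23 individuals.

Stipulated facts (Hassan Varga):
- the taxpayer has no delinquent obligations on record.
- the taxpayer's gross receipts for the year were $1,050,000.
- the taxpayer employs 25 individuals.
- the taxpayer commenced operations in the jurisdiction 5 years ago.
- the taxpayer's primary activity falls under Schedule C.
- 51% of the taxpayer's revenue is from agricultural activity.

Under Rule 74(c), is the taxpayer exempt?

(a) receipts ≤ $1,000,000 — fails.
(i) ≥60% agricultural — not met.
(ii) Schedule C activity — met.
(b) = F OR T = true.
(1) = F AND T = false.
(2) ≤ 23 employees — not met.
So Overall is not satisfied (F OR F).

No — not exempt.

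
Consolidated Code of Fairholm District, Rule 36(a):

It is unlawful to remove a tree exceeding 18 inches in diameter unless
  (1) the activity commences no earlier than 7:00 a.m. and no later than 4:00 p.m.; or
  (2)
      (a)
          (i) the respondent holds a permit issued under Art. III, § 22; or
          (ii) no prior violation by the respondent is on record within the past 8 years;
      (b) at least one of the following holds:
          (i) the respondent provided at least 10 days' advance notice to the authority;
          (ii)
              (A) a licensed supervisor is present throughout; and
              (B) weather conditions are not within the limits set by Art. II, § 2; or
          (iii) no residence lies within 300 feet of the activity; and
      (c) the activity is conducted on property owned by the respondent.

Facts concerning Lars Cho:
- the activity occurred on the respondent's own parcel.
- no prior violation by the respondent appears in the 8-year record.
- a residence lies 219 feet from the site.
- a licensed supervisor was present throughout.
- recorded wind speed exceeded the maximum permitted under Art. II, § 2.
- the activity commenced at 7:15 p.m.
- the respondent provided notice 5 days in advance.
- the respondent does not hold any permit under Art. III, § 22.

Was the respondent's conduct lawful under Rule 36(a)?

(1) start within hours — fails.
(i) holds permit — fails.
(ii) no prior violation — holds.
(a) = F OR T = true.
(i) ≥10 days' notice — not met.
(A) supervisor present — met.
(B) not (weather ok) — met.
(ii): T AND T → true.
(iii) no residence in 300 ft — not met.
(b) = F OR T OR F = true.
(c) own property — satisfied.
(2): T AND T AND T → true.
So Overall is satisfied (F OR T).

Yes — lawful.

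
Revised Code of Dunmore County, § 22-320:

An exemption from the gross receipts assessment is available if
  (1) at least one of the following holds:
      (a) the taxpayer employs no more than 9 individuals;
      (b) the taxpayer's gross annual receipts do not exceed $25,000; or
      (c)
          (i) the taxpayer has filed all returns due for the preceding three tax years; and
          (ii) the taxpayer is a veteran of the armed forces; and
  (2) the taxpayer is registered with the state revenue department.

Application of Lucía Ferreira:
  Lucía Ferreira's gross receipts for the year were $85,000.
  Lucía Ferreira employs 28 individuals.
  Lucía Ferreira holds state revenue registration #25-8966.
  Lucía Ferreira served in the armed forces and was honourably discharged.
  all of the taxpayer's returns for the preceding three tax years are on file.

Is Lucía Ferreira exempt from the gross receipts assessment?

(a) ≤ 9 employees — not met.
(b) receipts ≤ $25,000 — fails.
(i) returns current — satisfied.
(ii) veteran — met.
(c) = T AND T = true.
So (1) is satisfied (F OR F OR T).
(2) state-registered — holds.
Overall = T AND T = true.

Yes — exempt.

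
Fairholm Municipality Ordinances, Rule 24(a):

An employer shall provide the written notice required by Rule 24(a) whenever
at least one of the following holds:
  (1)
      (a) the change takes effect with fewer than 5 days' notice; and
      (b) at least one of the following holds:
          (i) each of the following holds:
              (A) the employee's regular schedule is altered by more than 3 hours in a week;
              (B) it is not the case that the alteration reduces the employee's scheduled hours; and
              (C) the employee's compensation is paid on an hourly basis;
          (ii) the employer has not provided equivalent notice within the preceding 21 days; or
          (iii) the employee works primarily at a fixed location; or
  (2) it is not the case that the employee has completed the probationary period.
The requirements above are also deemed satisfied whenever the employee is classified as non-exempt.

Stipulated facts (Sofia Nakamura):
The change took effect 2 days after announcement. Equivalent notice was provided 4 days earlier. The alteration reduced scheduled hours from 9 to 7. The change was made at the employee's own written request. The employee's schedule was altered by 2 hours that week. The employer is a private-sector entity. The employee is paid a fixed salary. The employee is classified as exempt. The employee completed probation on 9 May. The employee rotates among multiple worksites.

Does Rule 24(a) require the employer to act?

(a) < 5 days' notice — met.
(A) schedule shift > 3h — fails.
(B) not (hours reduced) — not met.
(C) hourly-paid — not met.
(i) = F AND F AND F = false.
(ii) no recent notice — fails.
(iii) fixed location — not satisfied.
(b): F OR F OR F → false.
(1): T AND F → false.
(2) not (past probation) — not satisfied.
So Overall is not satisfied (F OR F).
Exception (non-exempt) — not satisfied.
Result: main false OR exception false → false.

No — not required.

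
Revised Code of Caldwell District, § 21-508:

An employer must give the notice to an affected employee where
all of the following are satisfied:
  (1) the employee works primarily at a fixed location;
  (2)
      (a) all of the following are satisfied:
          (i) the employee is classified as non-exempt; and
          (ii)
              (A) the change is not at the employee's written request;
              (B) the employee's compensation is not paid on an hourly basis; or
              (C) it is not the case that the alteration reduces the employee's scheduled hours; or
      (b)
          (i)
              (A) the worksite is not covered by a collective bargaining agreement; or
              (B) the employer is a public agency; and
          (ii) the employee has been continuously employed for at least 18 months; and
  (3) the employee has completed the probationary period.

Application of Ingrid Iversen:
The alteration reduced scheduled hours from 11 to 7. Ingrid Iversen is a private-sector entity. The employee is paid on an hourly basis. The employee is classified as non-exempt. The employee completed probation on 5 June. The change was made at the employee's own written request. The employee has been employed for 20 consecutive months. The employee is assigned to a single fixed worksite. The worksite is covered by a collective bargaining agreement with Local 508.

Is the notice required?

(1) fixed location — met.
(i) non-exempt — holds.
(A) not employee-requested — not satisfied.
(B) not (hourly-paid) — not satisfied.
(C) not (hours reduced) — not met.
(ii): F OR F OR F → false.
(a) = T AND F = false.
(A) no CBA — not satisfied.
(B) public agency — fails.
(i): F OR F → false.
(ii) tenure ≥ 18 mo. — satisfied.
(b) = F AND T = false.
(2): F OR F → false.
(3) past probation — met.
Overall = T AND F AND T = false.

No — not required.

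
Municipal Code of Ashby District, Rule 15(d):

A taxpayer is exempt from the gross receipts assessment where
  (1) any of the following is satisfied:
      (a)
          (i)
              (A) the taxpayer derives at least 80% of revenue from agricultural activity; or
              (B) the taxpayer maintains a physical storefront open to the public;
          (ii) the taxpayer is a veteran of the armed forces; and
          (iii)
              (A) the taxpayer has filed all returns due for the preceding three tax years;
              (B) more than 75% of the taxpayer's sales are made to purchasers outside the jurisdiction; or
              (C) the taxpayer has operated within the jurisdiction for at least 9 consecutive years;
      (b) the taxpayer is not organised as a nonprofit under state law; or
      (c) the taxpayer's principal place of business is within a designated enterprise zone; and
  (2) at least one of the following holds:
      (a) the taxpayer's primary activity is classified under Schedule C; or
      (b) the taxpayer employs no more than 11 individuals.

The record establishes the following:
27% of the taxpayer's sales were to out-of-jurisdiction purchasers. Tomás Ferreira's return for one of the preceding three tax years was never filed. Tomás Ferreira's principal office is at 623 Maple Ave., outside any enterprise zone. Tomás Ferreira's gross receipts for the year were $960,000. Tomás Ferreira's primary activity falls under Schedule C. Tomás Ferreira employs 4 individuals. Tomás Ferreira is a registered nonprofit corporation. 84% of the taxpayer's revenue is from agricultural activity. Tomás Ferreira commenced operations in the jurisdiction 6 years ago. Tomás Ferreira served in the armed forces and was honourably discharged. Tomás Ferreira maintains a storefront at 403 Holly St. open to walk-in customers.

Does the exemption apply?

No — not exempt.

(A) ≥80% agricultural — met.
(B) has storefront — holds.
(i): T OR T → true.
(ii) veteran — satisfied.
(A) returns current — fails.
(B) >75% out-of-jur. sales — not satisfied.
(C) ≥ 9 yrs in jurisdiction — not met.
(iii) = F OR F OR F = false.
So (a) is not satisfied (T AND T AND F).
(b) not (nonprofit) — not met.
(c) in enterprise zone — not met.
(1) = F OR F OR F = false.
(a) Schedule C activity — met.
(b) ≤ 11 employees — holds.
(2) = T OR T = true.
So Overall is not satisfied (F AND T).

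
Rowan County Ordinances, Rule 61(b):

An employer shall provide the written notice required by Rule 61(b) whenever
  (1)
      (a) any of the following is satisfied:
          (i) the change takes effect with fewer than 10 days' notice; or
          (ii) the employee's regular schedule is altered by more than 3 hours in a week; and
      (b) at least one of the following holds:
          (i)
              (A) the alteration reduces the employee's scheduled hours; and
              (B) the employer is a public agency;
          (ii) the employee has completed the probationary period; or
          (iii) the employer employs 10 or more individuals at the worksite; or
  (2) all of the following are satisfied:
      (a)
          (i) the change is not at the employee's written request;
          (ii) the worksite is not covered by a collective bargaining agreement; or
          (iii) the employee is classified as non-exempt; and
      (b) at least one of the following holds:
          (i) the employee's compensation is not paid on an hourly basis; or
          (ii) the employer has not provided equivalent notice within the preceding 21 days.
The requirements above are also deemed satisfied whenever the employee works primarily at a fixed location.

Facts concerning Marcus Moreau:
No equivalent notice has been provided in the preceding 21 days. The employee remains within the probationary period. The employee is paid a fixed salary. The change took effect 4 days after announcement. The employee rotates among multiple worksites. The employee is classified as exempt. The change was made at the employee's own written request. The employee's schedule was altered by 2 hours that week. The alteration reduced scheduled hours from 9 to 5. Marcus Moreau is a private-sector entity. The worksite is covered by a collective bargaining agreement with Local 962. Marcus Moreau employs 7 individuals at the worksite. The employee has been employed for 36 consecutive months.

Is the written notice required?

(i) < 10 days' notice — holds.
(ii) schedule shift > 3h — not met.
So (a) is satisfied (T OR F).
(A) hours reduced — satisfied.
(B) public agency — fails.
(i) = T AND F = false.
(ii) past probation — fails.
(iii) ≥ 10 at site — fails.
So (b) is not satisfied (F OR F OR F).
So (1) is not satisfied (T AND F).
(i) not employee-requested — fails.
(ii) no CBA — fails.
(iii) non-exempt — fails.
(a): F OR F OR F → false.
(i) not (hourly-paid) — satisfied.
(ii) no recent notice — met.
(b) = T OR T = true.
So (2) is not satisfied (F AND T).
Overall: F OR F → false.
Exception (fixed location) — not satisfied.
Result: main false OR exception false → false.

No — not required.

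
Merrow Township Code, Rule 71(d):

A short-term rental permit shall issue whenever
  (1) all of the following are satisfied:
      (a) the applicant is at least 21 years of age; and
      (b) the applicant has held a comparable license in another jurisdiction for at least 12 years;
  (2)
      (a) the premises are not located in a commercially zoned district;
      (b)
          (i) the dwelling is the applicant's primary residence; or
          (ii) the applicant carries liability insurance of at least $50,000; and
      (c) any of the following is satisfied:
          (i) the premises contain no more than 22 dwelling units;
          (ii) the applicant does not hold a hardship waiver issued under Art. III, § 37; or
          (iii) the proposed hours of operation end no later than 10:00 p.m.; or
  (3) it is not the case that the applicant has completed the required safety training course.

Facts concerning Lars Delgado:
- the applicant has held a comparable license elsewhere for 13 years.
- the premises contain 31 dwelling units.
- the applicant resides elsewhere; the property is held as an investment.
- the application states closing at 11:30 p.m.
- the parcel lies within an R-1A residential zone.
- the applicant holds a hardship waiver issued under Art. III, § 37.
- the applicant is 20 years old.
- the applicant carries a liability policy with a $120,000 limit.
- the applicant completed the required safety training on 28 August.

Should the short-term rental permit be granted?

(a) age ≥ 21 — not satisfied.
(b) prior license ≥ 12 yr — holds.
(1) = F AND T = false.
(a) not (commercially zoned) — met.
(i) primary residence — not met.
(ii) insurance ≥ $50,000 — holds.
So (b) is satisfied (F OR T).
(i) ≤ 22 units — not satisfied.
(ii) not (hardship waiver) — not met.
(iii) closes by 10 p.m. — fails.
(c) = F OR F OR F = false.
(2): T AND T AND F → false.
(3) not (safety training) — not met.
So Overall is not satisfied (F OR F OR F).

No — denied.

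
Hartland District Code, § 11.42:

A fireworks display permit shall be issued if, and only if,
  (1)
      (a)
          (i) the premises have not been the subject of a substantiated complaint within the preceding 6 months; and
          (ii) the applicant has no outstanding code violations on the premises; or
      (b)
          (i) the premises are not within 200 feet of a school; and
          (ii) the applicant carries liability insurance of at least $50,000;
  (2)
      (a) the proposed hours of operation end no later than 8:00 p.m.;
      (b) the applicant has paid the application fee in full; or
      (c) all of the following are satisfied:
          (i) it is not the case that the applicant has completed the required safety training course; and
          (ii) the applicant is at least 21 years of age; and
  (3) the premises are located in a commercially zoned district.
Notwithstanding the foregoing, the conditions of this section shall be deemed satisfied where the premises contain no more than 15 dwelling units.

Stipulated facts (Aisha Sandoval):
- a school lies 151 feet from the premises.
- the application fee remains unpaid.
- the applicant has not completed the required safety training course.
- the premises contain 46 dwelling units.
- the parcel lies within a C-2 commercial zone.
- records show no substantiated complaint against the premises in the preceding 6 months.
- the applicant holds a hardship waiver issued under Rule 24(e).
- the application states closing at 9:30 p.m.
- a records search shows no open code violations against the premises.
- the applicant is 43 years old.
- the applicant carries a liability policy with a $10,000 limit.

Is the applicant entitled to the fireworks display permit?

Yes — granted.

(i) no complaint in 6 mo. — met.
(ii) no code violations — satisfied.
(a) = T AND T = true.
(i) ≥200 ft from school — not met.
(ii) insurance ≥ $50,000 — fails.
(b): F AND F → false.
(1): T OR F → true.
(a) closes by 8 p.m. — fails.
(b) fee paid — fails.
(i) not (safety training) — holds.
(ii) age ≥ 21 — holds.
(c): T AND T → true.
So (2) is satisfied (F OR F OR T).
(3) commercially zoned — holds.
Overall = T AND T AND T = true.
Exception (≤ 15 units) — not satisfied.
Result: main true OR exception false → true.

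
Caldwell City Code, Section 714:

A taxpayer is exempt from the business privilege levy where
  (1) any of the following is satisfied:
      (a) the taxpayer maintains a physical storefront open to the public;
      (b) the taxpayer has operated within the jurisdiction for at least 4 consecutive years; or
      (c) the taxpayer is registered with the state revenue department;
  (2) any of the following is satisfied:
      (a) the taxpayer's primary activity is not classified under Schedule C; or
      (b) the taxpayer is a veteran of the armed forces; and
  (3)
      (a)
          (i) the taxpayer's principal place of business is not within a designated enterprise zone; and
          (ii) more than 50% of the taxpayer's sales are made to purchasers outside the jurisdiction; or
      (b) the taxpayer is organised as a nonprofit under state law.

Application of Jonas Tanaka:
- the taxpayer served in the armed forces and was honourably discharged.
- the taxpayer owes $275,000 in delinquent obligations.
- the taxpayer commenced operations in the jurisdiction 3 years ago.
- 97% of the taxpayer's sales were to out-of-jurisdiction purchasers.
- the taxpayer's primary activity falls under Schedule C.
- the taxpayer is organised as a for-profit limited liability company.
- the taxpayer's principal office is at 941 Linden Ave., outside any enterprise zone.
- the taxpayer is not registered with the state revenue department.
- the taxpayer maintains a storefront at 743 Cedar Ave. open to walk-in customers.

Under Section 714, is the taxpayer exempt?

Yes — exempt.

(a) has storefront — satisfied.
(b) ≥ 4 yrs in jurisdiction — not satisfied.
(c) state-registered — not satisfied.
(1): T OR F OR F → true.
(a) not (Schedule C activity) — not met.
(b) veteran — met.
So (2) is satisfied (F OR T).
(i) not (in enterprise zone) — satisfied.
(ii) >50% out-of-jur. sales — met.
(a): T AND T → true.
(b) nonprofit — not met.
So (3) is satisfied (T OR F).
So Overall is satisfied (T AND T AND T).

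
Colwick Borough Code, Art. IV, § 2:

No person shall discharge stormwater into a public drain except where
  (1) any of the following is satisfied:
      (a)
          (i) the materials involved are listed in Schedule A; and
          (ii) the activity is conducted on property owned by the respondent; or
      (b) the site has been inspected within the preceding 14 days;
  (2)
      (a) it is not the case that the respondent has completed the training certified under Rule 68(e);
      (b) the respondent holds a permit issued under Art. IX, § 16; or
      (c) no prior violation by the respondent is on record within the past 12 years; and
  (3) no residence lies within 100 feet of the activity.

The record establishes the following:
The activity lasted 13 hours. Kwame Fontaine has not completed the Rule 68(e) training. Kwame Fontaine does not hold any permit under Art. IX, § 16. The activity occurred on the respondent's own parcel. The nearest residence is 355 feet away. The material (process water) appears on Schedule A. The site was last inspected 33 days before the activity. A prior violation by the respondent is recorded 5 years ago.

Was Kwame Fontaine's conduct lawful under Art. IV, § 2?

(i) Schedule A material — met.
(ii) own property — satisfied.
(a) = T AND T = true.
(b) site inspected — not met.
(1) = T OR F = true.
(a) not (training certified) — met.
(b) holds permit — not met.
(c) no prior violation — not satisfied.
(2): T OR F OR F → true.
(3) no residence in 100 ft — holds.
Overall = T AND T AND T = true.

Yes — lawful.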